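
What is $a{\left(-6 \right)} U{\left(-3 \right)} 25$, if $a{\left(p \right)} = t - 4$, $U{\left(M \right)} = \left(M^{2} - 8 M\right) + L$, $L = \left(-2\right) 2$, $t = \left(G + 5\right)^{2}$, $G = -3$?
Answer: $0$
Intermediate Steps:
$t = 4$ ($t = \left(-3 + 5\right)^{2} = 2^{2} = 4$)
$L = -4$
$U{\left(M \right)} = -4 + M^{2} - 8 M$ ($U{\left(M \right)} = \left(M^{2} - 8 M\right) - 4 = -4 + M^{2} - 8 M$)
$a{\left(p \right)} = 0$ ($a{\left(p \right)} = 4 - 4 = 0$)
$a{\left(-6 \right)} U{\left(-3 \right)} 25 = 0 \left(-4 + \left(-3\right)^{2} - -24\right) 25 = 0 \left(-4 + 9 + 24\right) 25 = 0 \cdot 29 \cdot 25 = 0 \cdot 25 = 0$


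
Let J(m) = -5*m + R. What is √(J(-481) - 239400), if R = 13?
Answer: I*√236982 ≈ 486.81*I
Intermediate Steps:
J(m) = 13 - 5*m (J(m) = -5*m + 13 = 13 - 5*m)
√(J(-481) - 239400) = √((13 - 5*(-481)) - 239400) = √((13 + 2405) - 239400) = √(2418 - 239400) = √(-236982) = I*√236982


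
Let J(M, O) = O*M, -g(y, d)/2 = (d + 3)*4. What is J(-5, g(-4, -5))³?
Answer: -512000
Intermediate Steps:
g(y, d) = -24 - 8*d (g(y, d) = -2*(d + 3)*4 = -2*(3 + d)*4 = -2*(12 + 4*d) = -24 - 8*d)
J(M, O) = M*O
J(-5, g(-4, -5))³ = (-5*(-24 - 8*(-5)))³ = (-5*(-24 + 40))³ = (-5*16)³ = (-80)³ = -512000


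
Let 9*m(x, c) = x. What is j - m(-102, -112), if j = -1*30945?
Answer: -92801/3 ≈ -30934.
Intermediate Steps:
j = -30945
m(x, c) = x/9
j - m(-102, -112) = -30945 - (-102)/9 = -30945 - 1*(-34/3) = -30945 + 34/3 = -92801/3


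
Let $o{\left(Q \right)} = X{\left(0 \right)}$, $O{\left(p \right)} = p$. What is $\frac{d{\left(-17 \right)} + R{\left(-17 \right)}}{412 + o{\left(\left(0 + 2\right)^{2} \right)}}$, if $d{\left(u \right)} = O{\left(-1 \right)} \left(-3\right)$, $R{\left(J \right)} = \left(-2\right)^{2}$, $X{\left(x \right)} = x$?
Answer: $\frac{7}{412} \approx 0.01699$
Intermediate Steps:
$R{\left(J \right)} = 4$
$d{\left(u \right)} = 3$ ($d{\left(u \right)} = \left(-1\right) \left(-3\right) = 3$)
$o{\left(Q \right)} = 0$
$\frac{d{\left(-17 \right)} + R{\left(-17 \right)}}{412 + o{\left(\left(0 + 2\right)^{2} \right)}} = \frac{3 + 4}{412 + 0} = \frac{7}{412}$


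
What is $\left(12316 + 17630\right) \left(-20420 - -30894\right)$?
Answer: $313654404$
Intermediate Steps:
$\left(12316 + 17630\right) \left(-20420 - -30894\right) = 29946 \left(-20420 + 30894\right) = 29946 \cdot 10474 = 313654404$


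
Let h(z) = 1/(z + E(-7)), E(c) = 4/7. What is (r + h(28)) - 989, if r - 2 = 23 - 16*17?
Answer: -247193/200 ≈ -1236.0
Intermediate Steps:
r = -247 (r = 2 + (23 - 16*17) = 2 + (23 - 272) = 2 - 249 = -247)
E(c) = 4/7 (E(c) = 4*(⅐) = 4/7)
h(z) = 1/(4/7 + z) (h(z) = 1/(z + 4/7) = 1/(4/7 + z))
(r + h(28)) - 989 = (-247 + 7/(4 + 7*28)) - 989 = (-247 + 7/(4 + 196)) - 989 = (-247 + 7/200) - 989 = -49393/200 - 989 = -247193/200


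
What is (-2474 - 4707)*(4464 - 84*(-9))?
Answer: -37484820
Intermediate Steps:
(-2474 - 4707)*(4464 - 84*(-9)) = -7181*(4464 - 84*(-9)) = -7181*(4464 + 756) = -7181*5220 = -37484820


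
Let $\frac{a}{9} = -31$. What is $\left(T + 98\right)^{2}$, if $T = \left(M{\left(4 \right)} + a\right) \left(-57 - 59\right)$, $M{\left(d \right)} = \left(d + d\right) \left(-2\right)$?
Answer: $1177725124$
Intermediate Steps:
$a = -279$ ($a = 9 \left(-31\right) = -279$)
$M{\left(d \right)} = - 4 d$ ($M{\left(d \right)} = 2 d \left(-2\right) = - 4 d$)
$T = 34220$ ($T = \left(\left(-4\right) 4 - 279\right) \left(-57 - 59\right) = \left(-16 - 279\right) \left(-116\right) = \left(-295\right) \left(-116\right) = 34220$)
$\left(T + 98\right)^{2} = \left(34220 + 98\right)^{2} = 34318^{2} = 1177725124$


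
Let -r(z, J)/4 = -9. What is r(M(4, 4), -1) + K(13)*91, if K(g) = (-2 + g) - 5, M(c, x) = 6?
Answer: 582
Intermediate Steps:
K(g) = -7 + g
r(z, J) = 36 (r(z, J) = -4*(-9) = 36)
r(M(4, 4), -1) + K(13)*91 = 36 + (-7 + 13)*91 = 36 + 6*91 = 36 + 546 = 582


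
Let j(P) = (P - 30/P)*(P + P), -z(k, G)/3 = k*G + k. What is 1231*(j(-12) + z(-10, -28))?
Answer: -716442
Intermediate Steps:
z(k, G) = -3*k - 3*G*k (z(k, G) = -3*(k*G + k) = -3*(G*k + k) = -3*(k + G*k) = -3*k - 3*G*k)
j(P) = 2*P*(P - 30/P) (j(P) = (P - 30/P)*(2*P) = 2*P*(P - 30/P))
1231*(j(-12) + z(-10, -28)) = 1231*((-60 + 2*(-12)²) - 3*(-10)*(1 - 28)) = 1231*((-60 + 2*144) - 3*(-10)*(-27)) = 1231*((-60 + 288) - 810) = 1231*(228 - 810) = 1231*(-582) = -716442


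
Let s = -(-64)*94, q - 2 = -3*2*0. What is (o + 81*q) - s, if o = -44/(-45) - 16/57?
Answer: -5004574/855 ≈ -5853.3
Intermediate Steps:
q = 2 (q = 2 - 3*2*0 = 2 - 6*0 = 2 + 0 = 2)
o = 596/855 (o = -44*(-1/45) - 16*1/57 = 44/45 - 16/57 = 596/855 ≈ 0.69708)
s = 6016 (s = -64*(-94) = 6016)
(o + 81*q) - s = (596/855 + 81*2) - 1*6016 = (596/855 + 162) - 6016 = 139106/855 - 6016 = -5004574/855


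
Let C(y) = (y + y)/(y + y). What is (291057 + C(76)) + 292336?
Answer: 583394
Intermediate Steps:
C(y) = 1 (C(y) = (2*y)/((2*y)) = (2*y)*(1/(2*y)) = 1)
(291057 + C(76)) + 292336 = (291057 + 1) + 292336 = 291058 + 292336 = 583394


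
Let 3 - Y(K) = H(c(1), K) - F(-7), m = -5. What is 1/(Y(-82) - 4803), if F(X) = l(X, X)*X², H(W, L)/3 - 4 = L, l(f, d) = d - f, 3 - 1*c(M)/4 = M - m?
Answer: -1/4566 ≈ -0.00021901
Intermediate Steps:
c(M) = -8 - 4*M (c(M) = 12 - 4*(M - 1*(-5)) = 12 - 4*(M + 5) = 12 - 4*(5 + M) = 12 + (-20 - 4*M) = -8 - 4*M)
H(W, L) = 12 + 3*L
F(X) = 0 (F(X) = (X - X)*X² = 0*X² = 0)
Y(K) = -9 - 3*K (Y(K) = 3 - ((12 + 3*K) - 1*0) = 3 - ((12 + 3*K) + 0) = 3 - (12 + 3*K) = 3 + (-12 - 3*K) = -9 - 3*K)
1/(Y(-82) - 4803) = 1/((-9 - 3*(-82)) - 4803) = 1/((-9 + 246) - 4803) = 1/(237 - 4803) = 1/(-4566) = -1/4566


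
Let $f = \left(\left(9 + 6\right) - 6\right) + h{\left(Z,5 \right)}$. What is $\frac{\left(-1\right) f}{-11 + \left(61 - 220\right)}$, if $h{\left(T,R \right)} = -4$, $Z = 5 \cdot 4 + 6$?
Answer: $\frac{1}{34} \approx 0.029412$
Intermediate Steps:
$Z = 26$ ($Z = 20 + 6 = 26$)
$f = 5$ ($f = \left(\left(9 + 6\right) - 6\right) - 4 = \left(15 - 6\right) - 4 = 9 - 4 = 5$)
$\frac{\left(-1\right) f}{-11 + \left(61 - 220\right)} = \frac{\left(-1\right) 5}{-11 + \left(61 - 220\right)} = \frac{1}{-11 + \left(61 - 220\right)} \left(-5\right) = \frac{1}{-11 - 159} \left(-5\right) = \frac{1}{-170} \left(-5\right) = \left(- \frac{1}{170}\right) \left(-5\right) = \frac{1}{34}$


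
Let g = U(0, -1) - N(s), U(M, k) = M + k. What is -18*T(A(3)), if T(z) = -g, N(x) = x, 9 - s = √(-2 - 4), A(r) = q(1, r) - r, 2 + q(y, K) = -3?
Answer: -180 + 18*I*√6 ≈ -180.0 + 44.091*I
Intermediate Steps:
q(y, K) = -5 (q(y, K) = -2 - 3 = -5)
A(r) = -5 - r
s = 9 - I*√6 (s = 9 - √(-2 - 4) = 9 - √(-6) = 9 - I*√6 ≈ 9.0 - 2.4495*I)
g = -10 + I*√6 (g = (0 - 1) - (9 - I*√6) = -1 + (-9 + I*√6) = -10 + I*√6 ≈ -10.0 + 2.4495*I)
T(z) = 10 - I*√6 (T(z) = -(-10 + I*√6) = 10 - I*√6)
-18*T(A(3)) = -18*(10 - I*√6) = -180 + 18*I*√6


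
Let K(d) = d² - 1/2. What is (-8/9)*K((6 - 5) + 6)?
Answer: -388/9 ≈ -43.111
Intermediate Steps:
K(d) = -½ + d² (K(d) = d² - 1*½ = d² - ½ = -½ + d²)
(-8/9)*K((6 - 5) + 6) = (-8/9)*(-½ + ((6 - 5) + 6)²) = (-8*⅑)*(-½ + (1 + 6)²) = -8*(-½ + 7²)/9 = -8*(-½ + 49)/9 = -8/9*97/2 = -388/9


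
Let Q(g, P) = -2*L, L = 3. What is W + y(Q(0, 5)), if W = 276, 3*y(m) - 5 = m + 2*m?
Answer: 815/3 ≈ 271.67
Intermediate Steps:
Q(g, P) = -6 (Q(g, P) = -2*3 = -6)
y(m) = 5/3 + m (y(m) = 5/3 + (m + 2*m)/3 = 5/3 + (3*m)/3 = 5/3 + m)
W + y(Q(0, 5)) = 276 + (5/3 - 6) = 276 - 13/3 = 815/3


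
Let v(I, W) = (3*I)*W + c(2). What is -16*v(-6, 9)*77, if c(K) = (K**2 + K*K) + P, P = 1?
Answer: 188496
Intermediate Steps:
c(K) = 1 + 2*K**2 (c(K) = (K**2 + K*K) + 1 = (K**2 + K**2) + 1 = 2*K**2 + 1 = 1 + 2*K**2)
v(I, W) = 9 + 3*I*W (v(I, W) = (3*I)*W + (1 + 2*2**2) = 3*I*W + (1 + 2*4) = 3*I*W + (1 + 8) = 3*I*W + 9 = 9 + 3*I*W)
-16*v(-6, 9)*77 = -16*(9 + 3*(-6)*9)*77 = -16*(9 - 162)*77 = -16*(-153)*77 = 2448*77 = 188496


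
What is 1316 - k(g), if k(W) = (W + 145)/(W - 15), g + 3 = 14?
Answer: 1355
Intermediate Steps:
g = 11 (g = -3 + 14 = 11)
k(W) = (145 + W)/(-15 + W)
1316 - k(g) = 1316 - (145 + 11)/(-15 + 11) = 1316 - 156/(-4) = 1316 - (-1)*156/4 = 1316 - 1*(-39) = 1316 + 39 = 1355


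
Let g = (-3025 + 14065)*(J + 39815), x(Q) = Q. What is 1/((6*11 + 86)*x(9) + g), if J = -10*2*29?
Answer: 1/433155768 ≈ 2.3086e-9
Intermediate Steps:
J = -580 (J = -20*29 = -580)
g = 433154400 (g = (-3025 + 14065)*(-580 + 39815) = 11040*39235 = 433154400)
1/((6*11 + 86)*x(9) + g) = 1/((6*11 + 86)*9 + 433154400) = 1/((66 + 86)*9 + 433154400) = 1/(152*9 + 433154400) = 1/(1368 + 433154400) = 1/433155768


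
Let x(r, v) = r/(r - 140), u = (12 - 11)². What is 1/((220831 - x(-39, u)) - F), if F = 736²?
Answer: -179/57434874 ≈ -3.1166e-6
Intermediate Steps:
F = 541696
u = 1 (u = 1² = 1)
x(r, v) = r/(-140 + r)
1/((220831 - x(-39, u)) - F) = 1/((220831 - (-39)/(-140 - 39)) - 1*541696) = 1/((220831 - (-39)/(-179)) - 541696) = 1/((220831 - (-39)*(-1)/179) - 541696) = 1/((220831 - 1*39/179) - 541696) = 1/((220831 - 39/179) - 541696) = 1/(39528710/179 - 541696) = 1/(-57434874/179) = -179/57434874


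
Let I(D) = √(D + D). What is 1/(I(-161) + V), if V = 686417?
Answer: 686417/471168298211 - I*√322/471168298211 ≈ 1.4568e-6 - 3.8085e-11*I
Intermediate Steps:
I(D) = √2*√D (I(D) = √(2*D) = √2*√D)
1/(I(-161) + V) = 1/(√2*√(-161) + 686417) = 1/(√2*(I*√161) + 686417) = 1/(I*√322 + 686417) = 1/(686417 + I*√322)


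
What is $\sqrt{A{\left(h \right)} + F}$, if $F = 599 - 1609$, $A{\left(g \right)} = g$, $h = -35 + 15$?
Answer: $i \sqrt{1030} \approx 32.094 i$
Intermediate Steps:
$h = -20$
$F = -1010$
$\sqrt{A{\left(h \right)} + F} = \sqrt{-20 - 1010} = \sqrt{-1030} = i \sqrt{1030}$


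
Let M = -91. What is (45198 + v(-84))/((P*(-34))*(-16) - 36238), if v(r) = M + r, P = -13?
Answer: -45023/43310 ≈ -1.0396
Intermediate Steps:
v(r) = -91 + r
(45198 + v(-84))/((P*(-34))*(-16) - 36238) = (45198 + (-91 - 84))/(-13*(-34)*(-16) - 36238) = (45198 - 175)/(442*(-16) - 36238) = 45023/(-7072 - 36238) = 45023/(-43310) = 45023*(-1/43310) = -45023/43310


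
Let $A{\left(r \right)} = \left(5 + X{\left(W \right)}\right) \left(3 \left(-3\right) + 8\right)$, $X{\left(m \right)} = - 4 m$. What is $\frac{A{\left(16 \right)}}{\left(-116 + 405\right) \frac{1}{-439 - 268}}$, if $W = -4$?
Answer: $\frac{14847}{289} \approx 51.374$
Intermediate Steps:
$A{\left(r \right)} = -21$ ($A{\left(r \right)} = \left(5 - -16\right) \left(3 \left(-3\right) + 8\right) = \left(5 + 16\right) \left(-9 + 8\right) = 21 \left(-1\right) = -21$)
$\frac{A{\left(16 \right)}}{\left(-116 + 405\right) \frac{1}{-439 - 268}} = - \frac{21}{\left(-116 + 405\right) \frac{1}{-439 - 268}} = - \frac{21}{289 \frac{1}{-707}} = - \frac{21}{289 \left(- \frac{1}{707}\right)} = - \frac{21}{- \frac{289}{707}} = \left(-21\right) \left(- \frac{707}{289}\right) = \frac{14847}{289}$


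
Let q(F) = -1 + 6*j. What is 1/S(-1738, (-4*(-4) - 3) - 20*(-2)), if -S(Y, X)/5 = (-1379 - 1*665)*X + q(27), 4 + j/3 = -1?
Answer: 1/542115 ≈ 1.8446e-6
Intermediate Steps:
j = -15 (j = -12 + 3*(-1) = -12 - 3 = -15)
q(F) = -91 (q(F) = -1 + 6*(-15) = -1 - 90 = -91)
S(Y, X) = 455 + 10220*X (S(Y, X) = -5*((-1379 - 1*665)*X - 91) = -5*((-1379 - 665)*X - 91) = -5*(-2044*X - 91) = -5*(-91 - 2044*X) = 455 + 10220*X)
1/S(-1738, (-4*(-4) - 3) - 20*(-2)) = 1/(455 + 10220*((-4*(-4) - 3) - 20*(-2))) = 1/(455 + 10220*((16 - 3) + 40)) = 1/(455 + 10220*(13 + 40)) = 1/(455 + 10220*53) = 1/(455 + 541660) = 1/542115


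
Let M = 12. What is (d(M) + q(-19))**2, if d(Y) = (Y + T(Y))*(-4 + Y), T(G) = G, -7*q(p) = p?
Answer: 1857769/49 ≈ 37914.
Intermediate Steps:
q(p) = -p/7
d(Y) = 2*Y*(-4 + Y) (d(Y) = (Y + Y)*(-4 + Y) = (2*Y)*(-4 + Y) = 2*Y*(-4 + Y))
(d(M) + q(-19))**2 = (2*12*(-4 + 12) - 1/7*(-19))**2 = (2*12*8 + 19/7)**2 = (192 + 19/7)**2 = (1363/7)**2 = 1857769/49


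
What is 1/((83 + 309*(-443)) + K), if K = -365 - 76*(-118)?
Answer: -1/128201 ≈ -7.8002e-6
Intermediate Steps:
K = 8603 (K = -365 + 8968 = 8603)
1/((83 + 309*(-443)) + K) = 1/((83 + 309*(-443)) + 8603) = 1/((83 - 136887) + 8603) = 1/(-136804 + 8603) = 1/(-128201) = -1/128201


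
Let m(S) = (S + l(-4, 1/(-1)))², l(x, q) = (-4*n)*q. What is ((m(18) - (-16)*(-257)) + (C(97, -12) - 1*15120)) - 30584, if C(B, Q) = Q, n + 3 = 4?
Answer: -49344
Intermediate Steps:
n = 1 (n = -3 + 4 = 1)
l(x, q) = -4*q (l(x, q) = (-4*1)*q = -4*q)
m(S) = (4 + S)² (m(S) = (S - 4/(-1))² = (S - 4*(-1))² = (S + 4)² = (4 + S)²)
((m(18) - (-16)*(-257)) + (C(97, -12) - 1*15120)) - 30584 = (((4 + 18)² - (-16)*(-257)) + (-12 - 1*15120)) - 30584 = ((22² - 1*4112) + (-12 - 15120)) - 30584 = ((484 - 4112) - 15132) - 30584 = (-3628 - 15132) - 30584 = -18760 - 30584 = -49344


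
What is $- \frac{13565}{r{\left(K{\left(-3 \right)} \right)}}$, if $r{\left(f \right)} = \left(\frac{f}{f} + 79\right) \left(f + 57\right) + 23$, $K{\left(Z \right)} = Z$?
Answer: $- \frac{13565}{4343} \approx -3.1234$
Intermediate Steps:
$r{\left(f \right)} = 4583 + 80 f$ ($r{\left(f \right)} = \left(1 + 79\right) \left(57 + f\right) + 23 = 80 \left(57 + f\right) + 23 = \left(4560 + 80 f\right) + 23 = 4583 + 80 f$)
$- \frac{13565}{r{\left(K{\left(-3 \right)} \right)}} = - \frac{13565}{4583 + 80 \left(-3\right)} = - \frac{13565}{4583 - 240} = - \frac{13565}{4343}$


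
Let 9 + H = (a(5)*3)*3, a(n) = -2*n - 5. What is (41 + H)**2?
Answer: 10609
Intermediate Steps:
a(n) = -5 - 2*n
H = -144 (H = -9 + ((-5 - 2*5)*3)*3 = -9 + ((-5 - 10)*3)*3 = -9 - 15*3*3 = -9 - 45*3 = -9 - 135 = -144)
(41 + H)**2 = (41 - 144)**2 = (-103)**2 = 10609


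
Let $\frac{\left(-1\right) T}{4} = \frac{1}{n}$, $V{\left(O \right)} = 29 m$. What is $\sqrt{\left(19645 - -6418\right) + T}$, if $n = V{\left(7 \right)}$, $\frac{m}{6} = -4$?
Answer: $\frac{\sqrt{789083562}}{174} \approx 161.44$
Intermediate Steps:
$m = -24$ ($m = 6 \left(-4\right) = -24$)
$V{\left(O \right)} = -696$ ($V{\left(O \right)} = 29 \left(-24\right) = -696$)
$n = -696$
$T = \frac{1}{174}$ ($T = - \frac{4}{-696} = \left(-4\right) \left(- \frac{1}{696}\right) = \frac{1}{174} \approx 0.0057471$)
$\sqrt{\left(19645 - -6418\right) + T} = \sqrt{\left(19645 - -6418\right) + \frac{1}{174}} = \sqrt{\left(19645 + 6418\right) + \frac{1}{174}} = \sqrt{26063 + \frac{1}{174}} = \sqrt{\frac{4534963}{174}} = \frac{\sqrt{789083562}}{174}$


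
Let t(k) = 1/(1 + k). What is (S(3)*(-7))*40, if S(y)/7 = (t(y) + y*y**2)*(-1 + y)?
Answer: -106820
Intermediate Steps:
S(y) = 7*(-1 + y)*(y**3 + 1/(1 + y)) (S(y) = 7*((1/(1 + y) + y*y**2)*(-1 + y)) = 7*((1/(1 + y) + y**3)*(-1 + y)) = 7*((y**3 + 1/(1 + y))*(-1 + y)) = 7*((-1 + y)*(y**3 + 1/(1 + y))) = 7*(-1 + y)*(y**3 + 1/(1 + y)))
(S(3)*(-7))*40 = ((7*(-1 + 3 + 3**5 - 1*3**3)/(1 + 3))*(-7))*40 = ((7*(-1 + 3 + 243 - 1*27)/4)*(-7))*40 = ((7*(1/4)*(-1 + 3 + 243 - 27))*(-7))*40 = ((7*(1/4)*218)*(-7))*40 = ((763/2)*(-7))*40 = -5341/2*40 = -106820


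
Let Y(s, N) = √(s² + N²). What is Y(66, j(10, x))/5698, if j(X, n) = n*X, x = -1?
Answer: √1114/2849 ≈ 0.011715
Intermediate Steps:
j(X, n) = X*n
Y(s, N) = √(N² + s²)
Y(66, j(10, x))/5698 = √((10*(-1))² + 66²)/5698 = √((-10)² + 4356)*(1/5698) = √(100 + 4356)*(1/5698) = √4456*(1/5698) = (2*√1114)*(1/5698) = √1114/2849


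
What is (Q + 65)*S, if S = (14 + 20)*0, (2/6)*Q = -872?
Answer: 0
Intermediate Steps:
Q = -2616 (Q = 3*(-872) = -2616)
S = 0 (S = 34*0 = 0)
(Q + 65)*S = (-2616 + 65)*0 = -2551*0 = 0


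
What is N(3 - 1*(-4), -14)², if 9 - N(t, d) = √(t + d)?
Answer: (9 - I*√7)² ≈ 74.0 - 47.624*I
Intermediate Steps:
N(t, d) = 9 - √(d + t) (N(t, d) = 9 - √(t + d) = 9 - √(d + t))
N(3 - 1*(-4), -14)² = (9 - √(-14 + (3 - 1*(-4))))² = (9 - √(-14 + (3 + 4)))² = (9 - √(-14 + 7))² = (9 - √(-7))² = (9 - I*√7)²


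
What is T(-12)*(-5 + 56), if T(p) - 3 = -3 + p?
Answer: -612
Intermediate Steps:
T(p) = p (T(p) = 3 + (-3 + p) = p)
T(-12)*(-5 + 56) = -12*(-5 + 56) = -12*51 = -612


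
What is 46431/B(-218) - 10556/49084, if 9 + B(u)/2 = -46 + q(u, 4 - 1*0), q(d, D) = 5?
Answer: -81431243/175300 ≈ -464.52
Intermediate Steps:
B(u) = -100 (B(u) = -18 + 2*(-46 + 5) = -18 + 2*(-41) = -18 - 82 = -100)
46431/B(-218) - 10556/49084 = 46431/(-100) - 10556/49084 = 46431*(-1/100) - 10556*1/49084 = -46431/100 - 377/1753 = -81431243/175300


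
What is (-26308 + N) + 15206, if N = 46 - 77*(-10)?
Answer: -10286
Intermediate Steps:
N = 816 (N = 46 + 770 = 816)
(-26308 + N) + 15206 = (-26308 + 816) + 15206 = -25492 + 15206 = -10286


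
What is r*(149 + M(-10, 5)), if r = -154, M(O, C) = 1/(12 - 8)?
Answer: -45969/2 ≈ -22985.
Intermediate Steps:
M(O, C) = ¼ (M(O, C) = 1/4 = ¼)
r*(149 + M(-10, 5)) = -154*(149 + ¼) = -154*597/4 = -45969/2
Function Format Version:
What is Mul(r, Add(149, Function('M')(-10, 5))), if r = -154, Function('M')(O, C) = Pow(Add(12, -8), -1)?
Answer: Rational(-45969, 2) ≈ -22985.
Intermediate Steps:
Function('M')(O, C) = Rational(1, 4) (Function('M')(O, C) = Pow(4, -1) = Rational(1, 4))
Mul(r, Add(149, Function('M')(-10, 5))) = Mul(-154, Add(149, Rational(1, 4))) = Mul(-154, Rational(597, 4)) = Rational(-45969, 2)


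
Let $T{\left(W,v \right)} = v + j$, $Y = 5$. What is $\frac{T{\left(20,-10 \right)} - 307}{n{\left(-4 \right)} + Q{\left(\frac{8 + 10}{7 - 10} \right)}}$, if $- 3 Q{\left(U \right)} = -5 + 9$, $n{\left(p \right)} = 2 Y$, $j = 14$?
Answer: $- \frac{909}{26} \approx -34.962$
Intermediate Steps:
$T{\left(W,v \right)} = 14 + v$ ($T{\left(W,v \right)} = v + 14 = 14 + v$)
$n{\left(p \right)} = 10$ ($n{\left(p \right)} = 2 \cdot 5 = 10$)
$Q{\left(U \right)} = - \frac{4}{3}$ ($Q{\left(U \right)} = - \frac{-5 + 9}{3} = \left(- \frac{1}{3}\right) 4 = - \frac{4}{3}$)
$\frac{T{\left(20,-10 \right)} - 307}{n{\left(-4 \right)} + Q{\left(\frac{8 + 10}{7 - 10} \right)}} = \frac{\left(14 - 10\right) - 307}{10 - \frac{4}{3}} = \frac{4 - 307}{\frac{26}{3}} = \left(-303\right) \frac{3}{26} = - \frac{909}{26}$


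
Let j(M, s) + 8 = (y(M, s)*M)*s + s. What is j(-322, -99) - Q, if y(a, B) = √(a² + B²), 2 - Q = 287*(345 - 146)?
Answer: 57004 + 31878*√113485 ≈ 1.0796e+7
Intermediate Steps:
Q = -57111 (Q = 2 - 287*(345 - 146) = 2 - 287*199 = 2 - 1*57113 = 2 - 57113 = -57111)
y(a, B) = √(B² + a²)
j(M, s) = -8 + s + M*s*√(M² + s²) (j(M, s) = -8 + ((√(s² + M²)*M)*s + s) = -8 + ((√(M² + s²)*M)*s + s) = -8 + ((M*√(M² + s²))*s + s) = -8 + (M*s*√(M² + s²) + s) = -8 + (s + M*s*√(M² + s²)) = -8 + s + M*s*√(M² + s²))
j(-322, -99) - Q = (-8 - 99 - 322*(-99)*√((-322)² + (-99)²)) - 1*(-57111) = (-8 - 99 - 322*(-99)*√(103684 + 9801)) + 57111 = (-8 - 99 - 322*(-99)*√113485) + 57111 = (-8 - 99 + 31878*√113485) + 57111 = (-107 + 31878*√113485) + 57111 = 57004 + 31878*√113485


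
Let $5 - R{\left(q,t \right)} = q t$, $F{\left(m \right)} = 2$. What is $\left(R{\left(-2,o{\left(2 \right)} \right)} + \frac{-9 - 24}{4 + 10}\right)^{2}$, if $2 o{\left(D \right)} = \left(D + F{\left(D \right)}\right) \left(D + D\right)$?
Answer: $\frac{68121}{196} \approx 347.56$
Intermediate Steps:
$o{\left(D \right)} = D \left(2 + D\right)$ ($o{\left(D \right)} = \frac{\left(D + 2\right) \left(D + D\right)}{2} = \frac{\left(2 + D\right) 2 D}{2} = \frac{2 D \left(2 + D\right)}{2} = D \left(2 + D\right)$)
$R{\left(q,t \right)} = 5 - q t$
$\left(R{\left(-2,o{\left(2 \right)} \right)} + \frac{-9 - 24}{4 + 10}\right)^{2} = \left(\left(5 - - 2 \cdot 2 \left(2 + 2\right)\right) + \frac{-9 - 24}{4 + 10}\right)^{2} = \left(\left(5 - - 2 \cdot 2 \cdot 4\right) - \frac{33}{14}\right)^{2} = \left(\left(5 - \left(-2\right) 8\right) - \frac{33}{14}\right)^{2} = \left(\left(5 + 16\right) - \frac{33}{14}\right)^{2} = \left(21 - \frac{33}{14}\right)^{2} = \left(\frac{261}{14}\right)^{2} = \frac{68121}{196}$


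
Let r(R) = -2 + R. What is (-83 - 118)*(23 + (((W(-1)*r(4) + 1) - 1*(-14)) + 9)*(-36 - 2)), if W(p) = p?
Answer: 163413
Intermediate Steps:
(-83 - 118)*(23 + (((W(-1)*r(4) + 1) - 1*(-14)) + 9)*(-36 - 2)) = (-83 - 118)*(23 + (((-(-2 + 4) + 1) - 1*(-14)) + 9)*(-36 - 2)) = -201*(23 + (((-1*2 + 1) + 14) + 9)*(-38)) = -201*(23 + (((-2 + 1) + 14) + 9)*(-38)) = -201*(23 + ((-1 + 14) + 9)*(-38)) = -201*(23 + (13 + 9)*(-38)) = -201*(23 + 22*(-38)) = -201*(23 - 836) = -201*(-813) = 163413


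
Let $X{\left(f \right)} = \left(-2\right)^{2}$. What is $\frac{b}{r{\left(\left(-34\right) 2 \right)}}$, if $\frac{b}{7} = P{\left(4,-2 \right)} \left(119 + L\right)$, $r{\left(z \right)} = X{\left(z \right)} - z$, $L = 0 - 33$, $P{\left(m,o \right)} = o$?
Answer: $- \frac{301}{18} \approx -16.722$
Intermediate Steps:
$X{\left(f \right)} = 4$
$L = -33$ ($L = 0 - 33 = -33$)
$r{\left(z \right)} = 4 - z$
$b = -1204$ ($b = 7 \left(- 2 \left(119 - 33\right)\right) = 7 \left(\left(-2\right) 86\right) = 7 \left(-172\right) = -1204$)
$\frac{b}{r{\left(\left(-34\right) 2 \right)}} = - \frac{1204}{4 - \left(-34\right) 2} = - \frac{1204}{4 - -68} = - \frac{1204}{4 + 68} = - \frac{1204}{72} = \left(-1204\right) \frac{1}{72} = - \frac{301}{18}$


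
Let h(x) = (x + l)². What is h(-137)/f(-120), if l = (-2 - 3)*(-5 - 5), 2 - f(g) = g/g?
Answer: 7569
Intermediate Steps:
f(g) = 1 (f(g) = 2 - g/g = 2 - 1*1 = 2 - 1 = 1)
l = 50 (l = -5*(-10) = 50)
h(x) = (50 + x)² (h(x) = (x + 50)² = (50 + x)²)
h(-137)/f(-120) = (50 - 137)²/1 = (-87)²*1 = 7569*1 = 7569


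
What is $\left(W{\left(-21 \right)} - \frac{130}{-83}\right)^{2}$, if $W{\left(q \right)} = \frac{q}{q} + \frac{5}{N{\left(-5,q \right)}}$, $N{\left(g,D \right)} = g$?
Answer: $\frac{16900}{6889} \approx 2.4532$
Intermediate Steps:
$W{\left(q \right)} = 0$ ($W{\left(q \right)} = \frac{q}{q} + \frac{5}{-5} = 1 + 5 \left(- \frac{1}{5}\right) = 1 - 1 = 0$)
$\left(W{\left(-21 \right)} - \frac{130}{-83}\right)^{2} = \left(0 - \frac{130}{-83}\right)^{2} = \left(0 - - \frac{130}{83}\right)^{2} = \left(0 + \frac{130}{83}\right)^{2} = \left(\frac{130}{83}\right)^{2} = \frac{16900}{6889}$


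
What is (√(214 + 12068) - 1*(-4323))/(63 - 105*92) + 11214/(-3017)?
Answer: -5745869/1378769 - √12282/9597 ≈ -4.1789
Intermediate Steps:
(√(214 + 12068) - 1*(-4323))/(63 - 105*92) + 11214/(-3017) = (√12282 + 4323)/(63 - 9660) + 11214*(-1/3017) = (4323 + √12282)/(-9597) - 1602/431 = (4323 + √12282)*(-1/9597) - 1602/431 = (-1441/3199 - √12282/9597) - 1602/431 = -5745869/1378769 - √12282/9597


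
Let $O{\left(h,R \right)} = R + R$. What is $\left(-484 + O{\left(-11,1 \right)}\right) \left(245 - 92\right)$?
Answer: $-73746$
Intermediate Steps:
$O{\left(h,R \right)} = 2 R$
$\left(-484 + O{\left(-11,1 \right)}\right) \left(245 - 92\right) = \left(-484 + 2 \cdot 1\right) \left(245 - 92\right) = \left(-484 + 2\right) 153 = \left(-482\right) 153 = -73746$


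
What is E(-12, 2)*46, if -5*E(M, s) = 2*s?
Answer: -184/5 ≈ -36.800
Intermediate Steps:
E(M, s) = -2*s/5
E(-12, 2)*46 = -⅖*2*46 = -⅘*46 = -184/5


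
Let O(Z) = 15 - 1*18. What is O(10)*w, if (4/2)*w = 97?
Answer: -291/2 ≈ -145.50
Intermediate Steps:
w = 97/2 (w = (1/2)*97 = 97/2 ≈ 48.500)
O(Z) = -3 (O(Z) = 15 - 18 = -3)
O(10)*w = -3*97/2 = -291/2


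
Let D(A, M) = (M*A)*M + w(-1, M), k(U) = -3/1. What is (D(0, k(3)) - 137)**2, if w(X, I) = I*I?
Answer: 16384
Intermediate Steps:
k(U) = -3 (k(U) = -3*1 = -3)
w(X, I) = I**2
D(A, M) = M**2 + A*M**2 (D(A, M) = (M*A)*M + M**2 = (A*M)*M + M**2 = A*M**2 + M**2 = M**2 + A*M**2)
(D(0, k(3)) - 137)**2 = ((-3)**2*(1 + 0) - 137)**2 = (9*1 - 137)**2 = (9 - 137)**2 = (-128)**2 = 16384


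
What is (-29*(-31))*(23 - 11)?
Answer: 10788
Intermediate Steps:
(-29*(-31))*(23 - 11) = 899*12 = 10788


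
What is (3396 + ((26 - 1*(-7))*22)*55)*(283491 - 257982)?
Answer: 1105202934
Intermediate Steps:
(3396 + ((26 - 1*(-7))*22)*55)*(283491 - 257982) = (3396 + ((26 + 7)*22)*55)*25509 = (3396 + (33*22)*55)*25509 = (3396 + 726*55)*25509 = (3396 + 39930)*25509 = 43326*25509 = 1105202934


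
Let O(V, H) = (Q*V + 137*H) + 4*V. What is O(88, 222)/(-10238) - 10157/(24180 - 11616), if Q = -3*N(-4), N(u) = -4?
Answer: -251899487/64315116 ≈ -3.9166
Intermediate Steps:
Q = 12 (Q = -3*(-4) = 12)
O(V, H) = 16*V + 137*H (O(V, H) = (12*V + 137*H) + 4*V = 16*V + 137*H)
O(88, 222)/(-10238) - 10157/(24180 - 11616) = (16*88 + 137*222)/(-10238) - 10157/(24180 - 11616) = (1408 + 30414)*(-1/10238) - 10157/12564 = 31822*(-1/10238) - 10157*1/12564 = -15911/5119 - 10157/12564 = -251899487/64315116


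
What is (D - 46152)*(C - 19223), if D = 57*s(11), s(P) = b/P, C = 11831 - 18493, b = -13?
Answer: 13160270505/11 ≈ 1.1964e+9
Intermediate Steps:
C = -6662
s(P) = -13/P
D = -741/11 (D = 57*(-13/11) = -741/11 ≈ -67.364)
(D - 46152)*(C - 19223) = (-741/11 - 46152)*(-6662 - 19223) = -508413/11*(-25885) = 13160270505/11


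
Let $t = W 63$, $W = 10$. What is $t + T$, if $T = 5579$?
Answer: $6209$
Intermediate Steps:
$t = 630$ ($t = 10 \cdot 63 = 630$)
$t + T = 630 + 5579 = 6209$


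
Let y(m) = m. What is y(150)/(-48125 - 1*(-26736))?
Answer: -150/21389 ≈ -0.0070129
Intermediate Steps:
y(150)/(-48125 - 1*(-26736)) = 150/(-48125 - 1*(-26736)) = 150/(-48125 + 26736) = 150/(-21389) = 150*(-1/21389) = -150/21389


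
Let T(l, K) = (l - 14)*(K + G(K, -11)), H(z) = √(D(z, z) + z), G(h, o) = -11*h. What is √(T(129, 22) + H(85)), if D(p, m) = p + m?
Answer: √(-25300 + √255) ≈ 159.01*I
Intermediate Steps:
D(p, m) = m + p
H(z) = √3*√z (H(z) = √((z + z) + z) = √(2*z + z) = √(3*z) = √3*√z)
T(l, K) = -10*K*(-14 + l) (T(l, K) = (l - 14)*(K - 11*K) = (-14 + l)*(-10*K) = -10*K*(-14 + l))
√(T(129, 22) + H(85)) = √(10*22*(14 - 1*129) + √3*√85) = √(10*22*(14 - 129) + √255) = √(10*22*(-115) + √255) = √(-25300 + √255)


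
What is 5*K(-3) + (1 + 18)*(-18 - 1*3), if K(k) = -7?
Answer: -434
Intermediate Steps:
5*K(-3) + (1 + 18)*(-18 - 1*3) = 5*(-7) + (1 + 18)*(-18 - 1*3) = -35 + 19*(-18 - 3) = -35 + 19*(-21) = -35 - 399 = -434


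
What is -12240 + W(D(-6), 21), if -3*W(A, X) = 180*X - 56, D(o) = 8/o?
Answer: -40444/3 ≈ -13481.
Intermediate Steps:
W(A, X) = 56/3 - 60*X (W(A, X) = -(180*X - 56)/3 = -(-56 + 180*X)/3 = 56/3 - 60*X)
-12240 + W(D(-6), 21) = -12240 + (56/3 - 60*21) = -12240 + (56/3 - 1260) = -12240 - 3724/3 = -40444/3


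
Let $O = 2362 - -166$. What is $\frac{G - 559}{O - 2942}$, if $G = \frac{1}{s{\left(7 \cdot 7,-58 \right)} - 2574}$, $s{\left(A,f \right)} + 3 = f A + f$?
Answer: $\frac{510274}{377913} \approx 1.3502$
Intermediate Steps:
$O = 2528$ ($O = 2362 + 166 = 2528$)
$s{\left(A,f \right)} = -3 + f + A f$ ($s{\left(A,f \right)} = -3 + \left(f A + f\right) = -3 + \left(A f + f\right) = -3 + \left(f + A f\right) = -3 + f + A f$)
$G = - \frac{1}{5477}$ ($G = \frac{1}{\left(-3 - 58 + 7 \cdot 7 \left(-58\right)\right) - 2574} = \frac{1}{\left(-3 - 58 + 49 \left(-58\right)\right) - 2574} = \frac{1}{\left(-3 - 58 - 2842\right) - 2574} = \frac{1}{-2903 - 2574} = \frac{1}{-5477} = - \frac{1}{5477} \approx -0.00018258$)
$\frac{G - 559}{O - 2942} = \frac{- \frac{1}{5477} - 559}{2528 - 2942} = - \frac{3061644}{5477 \left(-414\right)} = \left(- \frac{3061644}{5477}\right) \left(- \frac{1}{414}\right) = \frac{510274}{377913}$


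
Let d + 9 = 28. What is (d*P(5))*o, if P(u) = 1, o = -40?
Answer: -760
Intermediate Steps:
d = 19 (d = -9 + 28 = 19)
(d*P(5))*o = (19*1)*(-40) = 19*(-40) = -760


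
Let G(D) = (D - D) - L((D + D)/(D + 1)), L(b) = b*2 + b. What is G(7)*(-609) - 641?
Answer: 10225/4 ≈ 2556.3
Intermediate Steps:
L(b) = 3*b (L(b) = 2*b + b = 3*b)
G(D) = -6*D/(1 + D) (G(D) = (D - D) - 3*(D + D)/(D + 1) = 0 - 3*(2*D)/(1 + D) = 0 - 3*2*D/(1 + D) = 0 - 6*D/(1 + D) = -6*D/(1 + D))
G(7)*(-609) - 641 = -6*7/(1 + 7)*(-609) - 641 = -6*7/8*(-609) - 641 = -6*7*⅛*(-609) - 641 = -21/4*(-609) - 641 = 12789/4 - 641 = 10225/4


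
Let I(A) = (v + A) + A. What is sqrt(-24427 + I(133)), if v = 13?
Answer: 2*I*sqrt(6037) ≈ 155.4*I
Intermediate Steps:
I(A) = 13 + 2*A (I(A) = (13 + A) + A = 13 + 2*A)
sqrt(-24427 + I(133)) = sqrt(-24427 + (13 + 2*133)) = sqrt(-24427 + (13 + 266)) = sqrt(-24427 + 279) = sqrt(-24148) = 2*I*sqrt(6037)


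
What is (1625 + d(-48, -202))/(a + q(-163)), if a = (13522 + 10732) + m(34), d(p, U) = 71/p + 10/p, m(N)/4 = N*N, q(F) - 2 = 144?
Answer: 25973/464384 ≈ 0.055930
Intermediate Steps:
q(F) = 146 (q(F) = 2 + 144 = 146)
m(N) = 4*N**2 (m(N) = 4*(N*N) = 4*N**2)
d(p, U) = 81/p
a = 28878 (a = (13522 + 10732) + 4*34**2 = 24254 + 4*1156 = 24254 + 4624 = 28878)
(1625 + d(-48, -202))/(a + q(-163)) = (1625 + 81/(-48))/(28878 + 146) = (1625 + 81*(-1/48))/29024 = (1625 - 27/16)*(1/29024) = (25973/16)*(1/29024) = 25973/464384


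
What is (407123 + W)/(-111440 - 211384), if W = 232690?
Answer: -213271/107608 ≈ -1.9819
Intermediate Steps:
(407123 + W)/(-111440 - 211384) = (407123 + 232690)/(-111440 - 211384) = 639813/(-322824) = 639813*(-1/322824) = -213271/107608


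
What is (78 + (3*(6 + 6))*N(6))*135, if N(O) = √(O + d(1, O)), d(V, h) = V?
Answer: 10530 + 4860*√7 ≈ 23388.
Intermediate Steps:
N(O) = √(1 + O) (N(O) = √(O + 1) = √(1 + O))
(78 + (3*(6 + 6))*N(6))*135 = (78 + (3*(6 + 6))*√(1 + 6))*135 = (78 + (3*12)*√7)*135 = (78 + 36*√7)*135 = 10530 + 4860*√7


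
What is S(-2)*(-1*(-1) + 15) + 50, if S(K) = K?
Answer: 18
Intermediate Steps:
S(-2)*(-1*(-1) + 15) + 50 = -2*(-1*(-1) + 15) + 50 = -2*(1 + 15) + 50 = -2*16 + 50 = -32 + 50 = 18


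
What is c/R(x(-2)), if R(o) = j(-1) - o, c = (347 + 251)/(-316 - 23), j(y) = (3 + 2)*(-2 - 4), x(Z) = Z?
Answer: 299/4746 ≈ 0.063000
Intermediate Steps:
j(y) = -30 (j(y) = 5*(-6) = -30)
c = -598/339 (c = 598/(-339) = 598*(-1/339) = -598/339 ≈ -1.7640)
R(o) = -30 - o
c/R(x(-2)) = -598/(339*(-30 - 1*(-2))) = -598/(339*(-30 + 2)) = -598/339/(-28) = -598/339*(-1/28) = 299/4746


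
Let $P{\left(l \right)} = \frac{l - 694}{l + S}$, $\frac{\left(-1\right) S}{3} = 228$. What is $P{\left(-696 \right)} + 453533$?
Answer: $\frac{62587693}{138} \approx 4.5353 \cdot 10^{5}$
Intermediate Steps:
$S = -684$ ($S = \left(-3\right) 228 = -684$)
$P{\left(l \right)} = \frac{-694 + l}{-684 + l}$ ($P{\left(l \right)} = \frac{l - 694}{l - 684} = \frac{-694 + l}{-684 + l}$)
$P{\left(-696 \right)} + 453533 = \frac{-694 - 696}{-684 - 696} + 453533 = \frac{1}{-1380} \left(-1390\right) + 453533 = \left(- \frac{1}{1380}\right) \left(-1390\right) + 453533 = \frac{139}{138} + 453533 = \frac{62587693}{138}$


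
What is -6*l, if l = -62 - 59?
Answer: 726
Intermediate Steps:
l = -121
-6*l = -6*(-121) = 726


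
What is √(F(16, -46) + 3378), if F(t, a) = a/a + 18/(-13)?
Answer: √570817/13 ≈ 58.117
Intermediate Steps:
F(t, a) = -5/13 (F(t, a) = 1 + 18*(-1/13) = 1 - 18/13 = -5/13)
√(F(16, -46) + 3378) = √(-5/13 + 3378) = √(43909/13) = √570817/13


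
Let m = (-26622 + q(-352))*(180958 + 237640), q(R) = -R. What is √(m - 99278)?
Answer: 3*I*√1221852082 ≈ 1.0487e+5*I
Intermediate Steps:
m = -10996569460 (m = (-26622 - 1*(-352))*(180958 + 237640) = (-26622 + 352)*418598 = -26270*418598 = -10996569460)
√(m - 99278) = √(-10996569460 - 99278) = √(-10996668738) = 3*I*√1221852082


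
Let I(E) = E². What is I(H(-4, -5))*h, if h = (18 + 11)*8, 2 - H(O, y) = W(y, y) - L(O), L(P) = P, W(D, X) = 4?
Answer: 8352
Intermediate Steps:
H(O, y) = -2 + O (H(O, y) = 2 - (4 - O) = 2 + (-4 + O) = -2 + O)
h = 232 (h = 29*8 = 232)
I(H(-4, -5))*h = (-2 - 4)²*232 = (-6)²*232 = 36*232 = 8352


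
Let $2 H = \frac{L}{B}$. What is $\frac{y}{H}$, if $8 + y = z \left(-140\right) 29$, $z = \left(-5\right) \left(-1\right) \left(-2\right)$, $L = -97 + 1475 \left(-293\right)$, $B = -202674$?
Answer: $\frac{1028367876}{27017} \approx 38064.0$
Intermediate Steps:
$L = -432272$ ($L = -97 - 432175 = -432272$)
$H = \frac{108068}{101337}$ ($H = \frac{\left(-432272\right) \frac{1}{-202674}}{2} = \frac{\left(-432272\right) \left(- \frac{1}{202674}\right)}{2} = \frac{1}{2} \cdot \frac{216136}{101337} = \frac{108068}{101337} \approx 1.0664$)
$z = -10$ ($z = 5 \left(-2\right) = -10$)
$y = 40592$ ($y = -8 + \left(-10\right) \left(-140\right) 29 = -8 + 1400 \cdot 29 = -8 + 40600 = 40592$)
$\frac{y}{H} = \frac{40592}{\frac{108068}{101337}} = 40592 \cdot \frac{101337}{108068} = \frac{1028367876}{27017}$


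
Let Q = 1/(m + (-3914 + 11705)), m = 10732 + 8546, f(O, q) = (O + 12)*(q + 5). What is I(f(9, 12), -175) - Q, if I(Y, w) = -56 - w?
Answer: 3221210/27069 ≈ 119.00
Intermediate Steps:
f(O, q) = (5 + q)*(12 + O) (f(O, q) = (12 + O)*(5 + q) = (5 + q)*(12 + O))
m = 19278
Q = 1/27069 (Q = 1/(19278 + (-3914 + 11705)) = 1/(19278 + 7791) = 1/27069 ≈ 3.6943e-5)
I(f(9, 12), -175) - Q = (-56 - 1*(-175)) - 1*1/27069 = (-56 + 175) - 1/27069 = 119 - 1/27069 = 3221210/27069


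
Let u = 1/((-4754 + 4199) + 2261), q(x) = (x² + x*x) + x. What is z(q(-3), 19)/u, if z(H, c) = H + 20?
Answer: 59710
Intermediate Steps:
q(x) = x + 2*x² (q(x) = (x² + x²) + x = 2*x² + x = x + 2*x²)
z(H, c) = 20 + H
u = 1/1706 (u = 1/(-555 + 2261) = 1/1706 ≈ 0.00058617)
z(q(-3), 19)/u = (20 - 3*(1 + 2*(-3)))/(1/1706) = (20 - 3*(1 - 6))*1706 = (20 - 3*(-5))*1706 = (20 + 15)*1706 = 35*1706 = 59710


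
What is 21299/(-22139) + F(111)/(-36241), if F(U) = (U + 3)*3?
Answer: -779468597/802339499 ≈ -0.97149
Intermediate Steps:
F(U) = 9 + 3*U (F(U) = (3 + U)*3 = 9 + 3*U)
21299/(-22139) + F(111)/(-36241) = 21299/(-22139) + (9 + 3*111)/(-36241) = 21299*(-1/22139) + (9 + 333)*(-1/36241) = -21299/22139 + 342*(-1/36241) = -21299/22139 - 342/36241 = -779468597/802339499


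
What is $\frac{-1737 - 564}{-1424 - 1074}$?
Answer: $\frac{2301}{2498} \approx 0.92114$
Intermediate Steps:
$\frac{-1737 - 564}{-1424 - 1074} = - \frac{2301}{-2498} = \left(-2301\right) \left(- \frac{1}{2498}\right) = \frac{2301}{2498}$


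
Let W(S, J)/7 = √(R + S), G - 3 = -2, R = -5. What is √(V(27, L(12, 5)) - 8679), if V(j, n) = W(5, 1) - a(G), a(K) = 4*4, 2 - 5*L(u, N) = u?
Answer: I*√8695 ≈ 93.247*I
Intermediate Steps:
L(u, N) = ⅖ - u/5
G = 1 (G = 3 - 2 = 1)
a(K) = 16
W(S, J) = 7*√(-5 + S)
V(j, n) = -16 (V(j, n) = 7*√(-5 + 5) - 1*16 = 7*√0 - 16 = 7*0 - 16 = 0 - 16 = -16)
√(V(27, L(12, 5)) - 8679) = √(-16 - 8679) = √(-8695) = I*√8695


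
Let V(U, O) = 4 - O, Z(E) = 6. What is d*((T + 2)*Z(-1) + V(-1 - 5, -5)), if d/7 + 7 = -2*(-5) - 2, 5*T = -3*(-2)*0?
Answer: 147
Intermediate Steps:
T = 0 (T = (-3*(-2)*0)/5 = (6*0)/5 = (⅕)*0 = 0)
d = 7 (d = -49 + 7*(-2*(-5) - 2) = -49 + 7*(10 - 2) = -49 + 7*8 = -49 + 56 = 7)
d*((T + 2)*Z(-1) + V(-1 - 5, -5)) = 7*((0 + 2)*6 + (4 - 1*(-5))) = 7*(2*6 + (4 + 5)) = 7*(12 + 9) = 7*21 = 147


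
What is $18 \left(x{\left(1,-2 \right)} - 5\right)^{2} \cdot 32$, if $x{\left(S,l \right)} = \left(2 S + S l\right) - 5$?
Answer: $57600$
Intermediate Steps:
$x{\left(S,l \right)} = -5 + 2 S + S l$
$18 \left(x{\left(1,-2 \right)} - 5\right)^{2} \cdot 32 = 18 \left(\left(-5 + 2 \cdot 1 + 1 \left(-2\right)\right) - 5\right)^{2} \cdot 32 = 18 \left(\left(-5 + 2 - 2\right) - 5\right)^{2} \cdot 32 = 18 \left(-5 - 5\right)^{2} \cdot 32 = 18 \left(-10\right)^{2} \cdot 32 = 18 \cdot 100 \cdot 32 = 1800 \cdot 32 = 57600$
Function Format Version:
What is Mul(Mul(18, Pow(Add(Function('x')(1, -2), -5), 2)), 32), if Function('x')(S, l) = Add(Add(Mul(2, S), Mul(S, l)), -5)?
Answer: 57600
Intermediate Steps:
Function('x')(S, l) = Add(-5, Mul(2, S), Mul(S, l))
Mul(Mul(18, Pow(Add(Function('x')(1, -2), -5), 2)), 32) = Mul(Mul(18, Pow(Add(Add(-5, Mul(2, 1), Mul(1, -2)), -5), 2)), 32) = Mul(Mul(18, Pow(Add(Add(-5, 2, -2), -5), 2)), 32) = Mul(Mul(18, Pow(Add(-5, -5), 2)), 32) = Mul(Mul(18, Pow(-10, 2)), 32) = Mul(Mul(18, 100), 32) = Mul(1800, 32) = 57600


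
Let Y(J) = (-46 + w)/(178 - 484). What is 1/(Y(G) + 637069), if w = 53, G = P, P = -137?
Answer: 306/194943107 ≈ 1.5697e-6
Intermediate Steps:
G = -137
Y(J) = -7/306 (Y(J) = (-46 + 53)/(178 - 484) = 7/(-306) = 7*(-1/306) = -7/306)
1/(Y(G) + 637069) = 1/(-7/306 + 637069) = 1/(194943107/306) = 306/194943107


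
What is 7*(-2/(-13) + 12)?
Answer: 1106/13 ≈ 85.077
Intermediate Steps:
7*(-2/(-13) + 12) = 7*(-2*(-1/13) + 12) = 7*(2/13 + 12) = 7*(158/13) = 1106/13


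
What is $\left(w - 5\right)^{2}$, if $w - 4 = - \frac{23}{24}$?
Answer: $\frac{2209}{576} \approx 3.8351$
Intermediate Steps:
$w = \frac{73}{24}$ ($w = 4 - \frac{23}{24} = \frac{73}{24} \approx 3.0417$)
$\left(w - 5\right)^{2} = \left(\frac{73}{24} - 5\right)^{2} = \left(- \frac{47}{24}\right)^{2} = \frac{2209}{576}$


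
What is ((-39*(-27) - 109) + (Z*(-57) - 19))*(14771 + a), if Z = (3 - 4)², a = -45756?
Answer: -26894980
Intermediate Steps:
Z = 1 (Z = (-1)² = 1)
((-39*(-27) - 109) + (Z*(-57) - 19))*(14771 + a) = ((-39*(-27) - 109) + (1*(-57) - 19))*(14771 - 45756) = ((1053 - 109) + (-57 - 19))*(-30985) = (944 - 76)*(-30985) = 868*(-30985) = -26894980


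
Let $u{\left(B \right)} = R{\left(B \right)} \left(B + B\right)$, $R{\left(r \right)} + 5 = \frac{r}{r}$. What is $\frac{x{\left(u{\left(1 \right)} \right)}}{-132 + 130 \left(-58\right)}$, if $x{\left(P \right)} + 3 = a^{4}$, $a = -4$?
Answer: $- \frac{253}{7672} \approx -0.032977$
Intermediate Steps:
$R{\left(r \right)} = -4$ ($R{\left(r \right)} = -5 + \frac{r}{r} = -5 + 1 = -4$)
$u{\left(B \right)} = - 8 B$ ($u{\left(B \right)} = - 4 \left(B + B\right) = - 4 \cdot 2 B = - 8 B$)
$x{\left(P \right)} = 253$ ($x{\left(P \right)} = -3 + \left(-4\right)^{4} = -3 + 256 = 253$)
$\frac{x{\left(u{\left(1 \right)} \right)}}{-132 + 130 \left(-58\right)} = \frac{253}{-132 + 130 \left(-58\right)} = \frac{253}{-132 - 7540} = \frac{253}{-7672} = 253 \left(- \frac{1}{7672}\right) = - \frac{253}{7672}$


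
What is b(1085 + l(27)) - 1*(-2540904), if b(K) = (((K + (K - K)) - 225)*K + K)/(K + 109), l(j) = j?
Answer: 27958840/11 ≈ 2.5417e+6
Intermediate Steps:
b(K) = (K + K*(-225 + K))/(109 + K) (b(K) = (((K + 0) - 225)*K + K)/(109 + K) = ((K - 225)*K + K)/(109 + K) = ((-225 + K)*K + K)/(109 + K) = (K*(-225 + K) + K)/(109 + K) = (K + K*(-225 + K))/(109 + K))
b(1085 + l(27)) - 1*(-2540904) = (1085 + 27)*(-224 + (1085 + 27))/(109 + (1085 + 27)) - 1*(-2540904) = 1112*(-224 + 1112)/(109 + 1112) + 2540904 = 1112*888/1221 + 2540904 = 1112*(1/1221)*888 + 2540904 = 8896/11 + 2540904 = 27958840/11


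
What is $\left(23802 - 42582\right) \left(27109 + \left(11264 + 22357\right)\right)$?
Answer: $-1140509400$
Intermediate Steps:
$\left(23802 - 42582\right) \left(27109 + \left(11264 + 22357\right)\right) = - 18780 \left(27109 + 33621\right) = \left(-18780\right) 60730 = -1140509400$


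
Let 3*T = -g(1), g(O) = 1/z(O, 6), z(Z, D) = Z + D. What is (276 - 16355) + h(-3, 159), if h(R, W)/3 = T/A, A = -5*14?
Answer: -7878709/490 ≈ -16079.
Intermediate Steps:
z(Z, D) = D + Z
g(O) = 1/(6 + O)
T = -1/21 (T = (-1/(6 + 1))/3 = (-1/7)/3 = (-1*⅐)/3 = (⅓)*(-⅐) = -1/21 ≈ -0.047619)
A = -70
h(R, W) = 1/490 (h(R, W) = 3*(-1/21/(-70)) = 3*(-1/21*(-1/70)) = 3*(1/1470) = 1/490)
(276 - 16355) + h(-3, 159) = (276 - 16355) + 1/490 = -16079 + 1/490 = -7878709/490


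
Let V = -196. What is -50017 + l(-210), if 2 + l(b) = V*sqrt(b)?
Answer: -50019 - 196*I*sqrt(210) ≈ -50019.0 - 2840.3*I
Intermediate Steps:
l(b) = -2 - 196*sqrt(b)
-50017 + l(-210) = -50017 + (-2 - 196*I*sqrt(210)) = -50019 - 196*I*sqrt(210)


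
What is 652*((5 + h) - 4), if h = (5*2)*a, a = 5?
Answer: 33252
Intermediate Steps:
h = 50 (h = (5*2)*5 = 10*5 = 50)
652*((5 + h) - 4) = 652*((5 + 50) - 4) = 652*(55 - 4) = 652*51 = 33252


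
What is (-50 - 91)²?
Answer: 19881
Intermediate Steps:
(-50 - 91)² = (-141)² = 19881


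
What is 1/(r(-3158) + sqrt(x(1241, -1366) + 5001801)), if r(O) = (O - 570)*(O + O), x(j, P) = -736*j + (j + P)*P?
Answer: 23546048/554416372159129 - 5*sqrt(170367)/554416372159129 ≈ 4.2466e-8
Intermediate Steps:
x(j, P) = -736*j + P*(P + j) (x(j, P) = -736*j + (P + j)*P = -736*j + P*(P + j))
r(O) = 2*O*(-570 + O) (r(O) = (-570 + O)*(2*O) = 2*O*(-570 + O))
1/(r(-3158) + sqrt(x(1241, -1366) + 5001801)) = 1/(2*(-3158)*(-570 - 3158) + sqrt(((-1366)**2 - 736*1241 - 1366*1241) + 5001801)) = 1/(2*(-3158)*(-3728) + sqrt((1865956 - 913376 - 1695206) + 5001801)) = 1/(23546048 + sqrt(-742626 + 5001801)) = 1/(23546048 + sqrt(4259175)) = 1/(23546048 + 5*sqrt(170367))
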